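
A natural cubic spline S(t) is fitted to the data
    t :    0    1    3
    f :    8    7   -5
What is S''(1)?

-5

Put σ_i = S'' at the i-th knot. Here h = (1, 2) and Δ = (-1, -6), so the interior equations h_(i-1)·σ_(i-1) + 2(h_(i-1)+h_i)·σ_i + h_i·σ_(i+1) = 6(Δ_i − Δ_(i-1)) read
  1·σ_0 + 6·σ_1 + 2·σ_2 = 6(Δ_1 - Δ_0) = -30
Natural end conditions: σ_0 = σ_2 = 0.
Solving the tridiagonal system: σ_0 = 0, σ_1 = -5, σ_2 = 0.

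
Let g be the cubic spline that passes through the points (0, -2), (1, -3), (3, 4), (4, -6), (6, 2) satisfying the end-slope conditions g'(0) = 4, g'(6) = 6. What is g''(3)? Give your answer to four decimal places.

With m_i denoting the second derivative at x_i, h_i = 1, 2, 1, 2, and Δ_i = (y_(i+1) − y_i)/h_i = -1, 7/2, -10, 4:
  1·m_0 + 6·m_1 + 2·m_2 = 6(Δ_1 - Δ_0) = 27
  2·m_1 + 6·m_2 + 1·m_3 = 6(Δ_2 - Δ_1) = -81
  1·m_2 + 6·m_3 + 2·m_4 = 6(Δ_3 - Δ_2) = 84
Clamped end conditions give two more equations: 2h_0·m_0 + h_0·m_1 = 6(Δ_0 - g'(0)) = -30 and h_3·m_3 + 2h_3·m_4 = 6(g'(6) - Δ_3) = 12.
Forward elimination and back-substitution give m_0 = -2123/93, m_1 = 1456/93, m_2 = -2051/93, m_3 = 1861/93, m_4 = -1303/186.

-22.0538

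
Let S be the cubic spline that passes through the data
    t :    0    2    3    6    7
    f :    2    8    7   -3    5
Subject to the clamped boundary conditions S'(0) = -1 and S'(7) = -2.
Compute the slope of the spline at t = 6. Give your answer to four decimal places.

9.0364

Write m_i for S''(x_i). With h_i = 2, 1, 3, 1 and divided differences Δ_i = 3, -1, -10/3, 8, the continuity of S' gives the tridiagonal system
  2·m_0 + 6·m_1 + 1·m_2 = 6(Δ_1 - Δ_0) = -24
  1·m_1 + 8·m_2 + 3·m_3 = 6(Δ_2 - Δ_1) = -14
  3·m_2 + 8·m_3 + 1·m_4 = 6(Δ_3 - Δ_2) = 68
Clamped end conditions give two more equations: 2h_0·m_0 + h_0·m_1 = 6(Δ_0 - S'(0)) = 24 and h_3·m_3 + 2h_3·m_4 = 6(S'(7) - Δ_3) = -60.
Solving the tridiagonal system: m_0 = 1469/165, m_1 = -958/165, m_2 = -230/33, m_3 = 872/55, m_4 = -2086/55.
On [6, 7], S'(t) = b_3 + 2c_3·(t - 6) + 3d_3·(t - 6)² with b_3 = Δ_3 - h_3(2m_3 + m_4)/6 = 497/55, c_3 = m_3/2 = 436/55, d_3 = (m_4 - m_3)/(6h_3) = -493/55. So S'(6) = 497/55.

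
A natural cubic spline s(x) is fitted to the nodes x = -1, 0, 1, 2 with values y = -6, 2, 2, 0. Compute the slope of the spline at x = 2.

-2

Let M_i = s''(x_i). Step sizes h_i = 1, 1, 1; slopes of the chords Δ_i = (y_(i+1) - y_i)/h_i = 8, 0, -2.
  1·M_0 + 4·M_1 + 1·M_2 = 6(Δ_1 - Δ_0) = -48
  1·M_1 + 4·M_2 + 1·M_3 = 6(Δ_2 - Δ_1) = -12
Natural end conditions: M_0 = M_3 = 0.
Hence M_0 = 0, M_1 = -12, M_2 = 0, M_3 = 0.
On [1, 2], s'(x) = b_2 + 2c_2·(x - 1) + 3d_2·(x - 1)² with b_2 = Δ_2 - h_2(2M_2 + M_3)/6 = -2, c_2 = M_2/2 = 0, d_2 = (M_3 - M_2)/(6h_2) = 0. So s'(2) = -2.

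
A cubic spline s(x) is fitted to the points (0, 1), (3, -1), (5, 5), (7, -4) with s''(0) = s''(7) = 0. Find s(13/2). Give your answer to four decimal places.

Let M_i = s''(x_i). Step sizes h_i = 3, 2, 2; slopes of the chords Δ_i = (y_(i+1) - y_i)/h_i = -2/3, 3, -9/2.
  3·M_0 + 10·M_1 + 2·M_2 = 6(Δ_1 - Δ_0) = 22
  2·M_1 + 8·M_2 + 2·M_3 = 6(Δ_2 - Δ_1) = -45
Natural end conditions: M_0 = M_3 = 0.
Solving: M_0 = 0, M_1 = 7/2, M_2 = -13/2, M_3 = 0.
On [5, 7], s(x) = 5 - 1/6·(x - 5) - 13/4·(x - 5)² + 13/24·(x - 5)³.
With (x - 5) = 3/2: s(13/2) = -47/64.

-0.7344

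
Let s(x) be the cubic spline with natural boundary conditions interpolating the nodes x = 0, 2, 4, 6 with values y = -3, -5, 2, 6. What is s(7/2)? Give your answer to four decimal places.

0.1000

Let σ_i = s''(x_i). Step sizes h_i = 2, 2, 2; slopes of the chords Δ_i = (y_(i+1) - y_i)/h_i = -1, 7/2, 2.
  2·σ_0 + 8·σ_1 + 2·σ_2 = 6(Δ_1 - Δ_0) = 27
  2·σ_1 + 8·σ_2 + 2·σ_3 = 6(Δ_2 - Δ_1) = -9
Natural end conditions: σ_0 = σ_3 = 0.
Solving the tridiagonal system: σ_0 = 0, σ_1 = 39/10, σ_2 = -21/10, σ_3 = 0.
On [2, 4], s(x) = -5 + 8/5·(x - 2) + 39/20·(x - 2)² - 1/2·(x - 2)³.
With (x - 2) = 3/2: s(7/2) = 1/10.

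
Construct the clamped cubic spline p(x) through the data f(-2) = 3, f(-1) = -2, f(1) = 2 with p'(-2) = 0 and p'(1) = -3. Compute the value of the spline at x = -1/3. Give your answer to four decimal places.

Put M_i = p'' at the i-th knot. Here h = (1, 2) and Δ = (-5, 2), so the interior equations h_(i-1)·M_(i-1) + 2(h_(i-1)+h_i)·M_i + h_i·M_(i+1) = 6(Δ_i − Δ_(i-1)) read
  1·M_0 + 6·M_1 + 2·M_2 = 6(Δ_1 - Δ_0) = 42
Clamped end conditions give two more equations: 2h_0·M_0 + h_0·M_1 = 6(Δ_0 - p'(-2)) = -30 and h_1·M_1 + 2h_1·M_2 = 6(p'(1) - Δ_1) = -30.
Solving the tridiagonal system: M_0 = -23, M_1 = 16, M_2 = -31/2.
On [-1, 1], p(x) = -2 - 7/2·(x + 1) + 8·(x + 1)² - 21/8·(x + 1)³.
With (x + 1) = 2/3: p(-1/3) = -14/9.

-1.5556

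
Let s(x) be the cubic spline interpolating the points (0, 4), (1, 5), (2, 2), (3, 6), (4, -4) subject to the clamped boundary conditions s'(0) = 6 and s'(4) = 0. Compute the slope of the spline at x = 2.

With σ_i denoting the second derivative at x_i, h_i = 1, 1, 1, 1, and Δ_i = (y_(i+1) − y_i)/h_i = 1, -3, 4, -10:
  1·σ_0 + 4·σ_1 + 1·σ_2 = 6(Δ_1 - Δ_0) = -24
  1·σ_1 + 4·σ_2 + 1·σ_3 = 6(Δ_2 - Δ_1) = 42
  1·σ_2 + 4·σ_3 + 1·σ_4 = 6(Δ_3 - Δ_2) = -84
Clamped end conditions give two more equations: 2h_0·σ_0 + h_0·σ_1 = 6(Δ_0 - s'(0)) = -30 and h_3·σ_3 + 2h_3·σ_4 = 6(s'(4) - Δ_3) = 60.
Solving: σ_0 = -21/2, σ_1 = -9, σ_2 = 45/2, σ_3 = -39, σ_4 = 99/2.
On [2, 3], s'(x) = b_2 + 2c_2·(x - 2) + 3d_2·(x - 2)² with b_2 = Δ_2 - h_2(2σ_2 + σ_3)/6 = 3, c_2 = σ_2/2 = 45/4, d_2 = (σ_3 - σ_2)/(6h_2) = -41/4. So s'(2) = 3.

3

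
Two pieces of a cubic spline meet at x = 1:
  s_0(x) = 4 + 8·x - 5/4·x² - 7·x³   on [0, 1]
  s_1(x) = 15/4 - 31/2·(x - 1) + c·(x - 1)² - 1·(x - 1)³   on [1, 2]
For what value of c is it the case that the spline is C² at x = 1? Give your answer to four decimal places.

-22.2500

s_0''(x) = -5/2 - 42·x, so s_0''(1) = -89/2. On the right, s_1''(1) = 2c, so c = -89/4.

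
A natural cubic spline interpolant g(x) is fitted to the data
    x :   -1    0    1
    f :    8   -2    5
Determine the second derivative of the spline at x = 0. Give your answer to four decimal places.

25.5000

Put σ_i = g'' at the i-th knot. Here h = (1, 1) and Δ = (-10, 7), so the interior equations h_(i-1)·σ_(i-1) + 2(h_(i-1)+h_i)·σ_i + h_i·σ_(i+1) = 6(Δ_i − Δ_(i-1)) read
  1·σ_0 + 4·σ_1 + 1·σ_2 = 6(Δ_1 - Δ_0) = 102
Natural end conditions: σ_0 = σ_2 = 0.
Forward elimination and back-substitution give σ_0 = 0, σ_1 = 51/2, σ_2 = 0.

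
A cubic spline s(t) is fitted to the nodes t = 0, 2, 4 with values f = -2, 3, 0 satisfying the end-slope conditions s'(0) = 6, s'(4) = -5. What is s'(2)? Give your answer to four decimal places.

0.5000

Put M_i = s'' at the i-th knot. Here h = (2, 2) and Δ = (5/2, -3/2), so the interior equations h_(i-1)·M_(i-1) + 2(h_(i-1)+h_i)·M_i + h_i·M_(i+1) = 6(Δ_i − Δ_(i-1)) read
  2·M_0 + 8·M_1 + 2·M_2 = 6(Δ_1 - Δ_0) = -24
Clamped end conditions give two more equations: 2h_0·M_0 + h_0·M_1 = 6(Δ_0 - s'(0)) = -21 and h_1·M_1 + 2h_1·M_2 = 6(s'(4) - Δ_1) = -21.
Hence M_0 = -5, M_1 = -1/2, M_2 = -5.
On [2, 4], s'(t) = b_1 + 2c_1·(t - 2) + 3d_1·(t - 2)² with b_1 = Δ_1 - h_1(2M_1 + M_2)/6 = 1/2, c_1 = M_1/2 = -1/4, d_1 = (M_2 - M_1)/(6h_1) = -3/8. So s'(2) = 1/2.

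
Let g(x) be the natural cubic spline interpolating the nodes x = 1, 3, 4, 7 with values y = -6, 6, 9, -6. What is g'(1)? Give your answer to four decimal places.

6.6809

Put σ_i = g'' at the i-th knot. Here h = (2, 1, 3) and Δ = (6, 3, -5), so the interior equations h_(i-1)·σ_(i-1) + 2(h_(i-1)+h_i)·σ_i + h_i·σ_(i+1) = 6(Δ_i − Δ_(i-1)) read
  2·σ_0 + 6·σ_1 + 1·σ_2 = 6(Δ_1 - Δ_0) = -18
  1·σ_1 + 8·σ_2 + 3·σ_3 = 6(Δ_2 - Δ_1) = -48
Natural end conditions: σ_0 = σ_3 = 0.
Solving: σ_0 = 0, σ_1 = -96/47, σ_2 = -270/47, σ_3 = 0.
On [1, 3], g'(x) = b_0 + 2c_0·(x - 1) + 3d_0·(x - 1)² with b_0 = Δ_0 - h_0(2σ_0 + σ_1)/6 = 314/47, c_0 = σ_0/2 = 0, d_0 = (σ_1 - σ_0)/(6h_0) = -8/47. So g'(1) = 314/47.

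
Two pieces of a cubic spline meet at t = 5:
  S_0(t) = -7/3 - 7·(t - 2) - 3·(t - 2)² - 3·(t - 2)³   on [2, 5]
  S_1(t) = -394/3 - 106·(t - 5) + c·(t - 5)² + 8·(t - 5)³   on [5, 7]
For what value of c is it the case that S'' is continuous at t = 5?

-30

S_0''(t) = -6 - 18·(t - 2), so S_0''(5) = -60. On the right, S_1''(5) = 2c, so c = -30.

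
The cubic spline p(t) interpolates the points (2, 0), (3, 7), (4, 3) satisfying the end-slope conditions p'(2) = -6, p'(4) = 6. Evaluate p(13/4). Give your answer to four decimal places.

Let σ_i = p''(x_i). Step sizes h_i = 1, 1; slopes of the chords Δ_i = (y_(i+1) - y_i)/h_i = 7, -4.
  1·σ_0 + 4·σ_1 + 1·σ_2 = 6(Δ_1 - Δ_0) = -66
Clamped end conditions give two more equations: 2h_0·σ_0 + h_0·σ_1 = 6(Δ_0 - p'(2)) = 78 and h_1·σ_1 + 2h_1·σ_2 = 6(p'(4) - Δ_1) = 60.
Solving the tridiagonal system: σ_0 = 123/2, σ_1 = -45, σ_2 = 105/2.
On [3, 4], p(t) = 7 + 9/4·(t - 3) - 45/2·(t - 3)² + 65/4·(t - 3)³.
With (t - 3) = 1/4: p(13/4) = 1641/256.

6.4102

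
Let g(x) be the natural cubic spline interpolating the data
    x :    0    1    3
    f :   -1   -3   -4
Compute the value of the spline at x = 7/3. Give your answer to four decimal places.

With σ_i denoting the second derivative at x_i, h_i = 1, 2, and Δ_i = (y_(i+1) − y_i)/h_i = -2, -1/2:
  1·σ_0 + 6·σ_1 + 2·σ_2 = 6(Δ_1 - Δ_0) = 9
Natural end conditions: σ_0 = σ_2 = 0.
Forward elimination and back-substitution give σ_0 = 0, σ_1 = 3/2, σ_2 = 0.
On [1, 3], g(x) = -3 - 3/2·(x - 1) + 3/4·(x - 1)² - 1/8·(x - 1)³.
With (x - 1) = 4/3: g(7/3) = -107/27.

-3.9630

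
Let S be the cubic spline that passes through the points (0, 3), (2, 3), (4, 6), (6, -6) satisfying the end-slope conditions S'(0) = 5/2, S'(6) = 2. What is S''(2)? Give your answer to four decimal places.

5.6333

Write M_i for S''(x_i). With h_i = 2, 2, 2 and divided differences Δ_i = 0, 3/2, -6, the continuity of S' gives the tridiagonal system
  2·M_0 + 8·M_1 + 2·M_2 = 6(Δ_1 - Δ_0) = 9
  2·M_1 + 8·M_2 + 2·M_3 = 6(Δ_2 - Δ_1) = -45
Clamped end conditions give two more equations: 2h_0·M_0 + h_0·M_1 = 6(Δ_0 - S'(0)) = -15 and h_2·M_2 + 2h_2·M_3 = 6(S'(6) - Δ_2) = 48.
Forward elimination and back-substitution give M_0 = -197/30, M_1 = 169/30, M_2 = -172/15, M_3 = 266/15.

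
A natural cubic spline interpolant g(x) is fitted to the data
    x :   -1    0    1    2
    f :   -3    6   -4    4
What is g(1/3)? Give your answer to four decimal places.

Let M_i = g''(x_i). Step sizes h_i = 1, 1, 1; slopes of the chords Δ_i = (y_(i+1) - y_i)/h_i = 9, -10, 8.
  1·M_0 + 4·M_1 + 1·M_2 = 6(Δ_1 - Δ_0) = -114
  1·M_1 + 4·M_2 + 1·M_3 = 6(Δ_2 - Δ_1) = 108
Natural end conditions: M_0 = M_3 = 0.
Forward elimination and back-substitution give M_0 = 0, M_1 = -188/5, M_2 = 182/5, M_3 = 0.
On [0, 1], g(x) = 6 - 53/15·x - 94/5·x² + 37/3·x³.
With x = 1/3: g(1/3) = 1292/405.

3.1901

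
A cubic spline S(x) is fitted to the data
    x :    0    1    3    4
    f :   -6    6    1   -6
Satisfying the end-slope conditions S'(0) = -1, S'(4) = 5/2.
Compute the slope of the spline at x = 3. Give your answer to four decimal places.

With σ_i denoting the second derivative at x_i, h_i = 1, 2, 1, and Δ_i = (y_(i+1) − y_i)/h_i = 12, -5/2, -7:
  1·σ_0 + 6·σ_1 + 2·σ_2 = 6(Δ_1 - Δ_0) = -87
  2·σ_1 + 6·σ_2 + 1·σ_3 = 6(Δ_2 - Δ_1) = -27
Clamped end conditions give two more equations: 2h_0·σ_0 + h_0·σ_1 = 6(Δ_0 - S'(0)) = 78 and h_2·σ_2 + 2h_2·σ_3 = 6(S'(4) - Δ_2) = 57.
Solving the tridiagonal system: σ_0 = 1753/35, σ_1 = -776/35, σ_2 = -71/35, σ_3 = 1033/35.
On [3, 4], S'(x) = b_2 + 2c_2·(x - 3) + 3d_2·(x - 3)² with b_2 = Δ_2 - h_2(2σ_2 + σ_3)/6 = -787/70, c_2 = σ_2/2 = -71/70, d_2 = (σ_3 - σ_2)/(6h_2) = 184/35. So S'(3) = -787/70.

-11.2429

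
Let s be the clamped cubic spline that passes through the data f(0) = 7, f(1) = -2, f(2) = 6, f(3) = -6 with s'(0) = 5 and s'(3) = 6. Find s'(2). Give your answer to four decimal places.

-4.2667

Let M_i = s''(x_i). Step sizes h_i = 1, 1, 1; slopes of the chords Δ_i = (y_(i+1) - y_i)/h_i = -9, 8, -12.
  1·M_0 + 4·M_1 + 1·M_2 = 6(Δ_1 - Δ_0) = 102
  1·M_1 + 4·M_2 + 1·M_3 = 6(Δ_2 - Δ_1) = -120
Clamped end conditions give two more equations: 2h_0·M_0 + h_0·M_1 = 6(Δ_0 - s'(0)) = -84 and h_2·M_2 + 2h_2·M_3 = 6(s'(3) - Δ_2) = 108.
Hence M_0 = -1082/15, M_1 = 904/15, M_2 = -1004/15, M_3 = 1312/15.
On [2, 3], s'(x) = b_2 + 2c_2·(x - 2) + 3d_2·(x - 2)² with b_2 = Δ_2 - h_2(2M_2 + M_3)/6 = -64/15, c_2 = M_2/2 = -502/15, d_2 = (M_3 - M_2)/(6h_2) = 386/15. So s'(2) = -64/15.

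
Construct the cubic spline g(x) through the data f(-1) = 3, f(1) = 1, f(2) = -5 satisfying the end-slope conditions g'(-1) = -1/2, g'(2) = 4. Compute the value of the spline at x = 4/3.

Put M_i = g'' at the i-th knot. Here h = (2, 1) and Δ = (-1, -6), so the interior equations h_(i-1)·M_(i-1) + 2(h_(i-1)+h_i)·M_i + h_i·M_(i+1) = 6(Δ_i − Δ_(i-1)) read
  2·M_0 + 6·M_1 + 1·M_2 = 6(Δ_1 - Δ_0) = -30
Clamped end conditions give two more equations: 2h_0·M_0 + h_0·M_1 = 6(Δ_0 - g'(-1)) = -3 and h_1·M_1 + 2h_1·M_2 = 6(g'(2) - Δ_1) = 60.
Solving the tridiagonal system: M_0 = 23/4, M_1 = -13, M_2 = 73/2.
On [1, 2], g(x) = 1 - 31/4·(x - 1) - 13/2·(x - 1)² + 33/4·(x - 1)³.
With (x - 1) = 1/3: g(4/3) = -2.

-2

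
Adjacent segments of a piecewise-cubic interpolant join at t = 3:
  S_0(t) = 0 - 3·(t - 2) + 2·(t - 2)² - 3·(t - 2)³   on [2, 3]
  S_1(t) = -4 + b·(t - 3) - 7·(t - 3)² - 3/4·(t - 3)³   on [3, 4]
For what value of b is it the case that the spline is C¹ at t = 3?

S_0'(t) = -3 + 4·(t - 2) - 9·(t - 2)², so S_0'(3) = -8. On the right, S_1'(3) = b, so b = -8.

-8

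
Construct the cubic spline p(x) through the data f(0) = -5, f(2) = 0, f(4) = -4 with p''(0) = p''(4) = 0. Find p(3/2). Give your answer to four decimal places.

-0.5117

Put M_i = p'' at the i-th knot. Here h = (2, 2) and Δ = (5/2, -2), so the interior equations h_(i-1)·M_(i-1) + 2(h_(i-1)+h_i)·M_i + h_i·M_(i+1) = 6(Δ_i − Δ_(i-1)) read
  2·M_0 + 8·M_1 + 2·M_2 = 6(Δ_1 - Δ_0) = -27
Natural end conditions: M_0 = M_2 = 0.
Solving: M_0 = 0, M_1 = -27/8, M_2 = 0.
On [0, 2], p(x) = -5 + 29/8·x + 0·x² - 9/32·x³.
With x = 3/2: p(3/2) = -131/256.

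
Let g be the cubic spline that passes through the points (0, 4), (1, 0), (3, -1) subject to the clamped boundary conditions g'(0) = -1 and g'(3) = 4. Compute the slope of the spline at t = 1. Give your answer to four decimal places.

Put M_i = g'' at the i-th knot. Here h = (1, 2) and Δ = (-4, -1/2), so the interior equations h_(i-1)·M_(i-1) + 2(h_(i-1)+h_i)·M_i + h_i·M_(i+1) = 6(Δ_i − Δ_(i-1)) read
  1·M_0 + 6·M_1 + 2·M_2 = 6(Δ_1 - Δ_0) = 21
Clamped end conditions give two more equations: 2h_0·M_0 + h_0·M_1 = 6(Δ_0 - g'(0)) = -18 and h_1·M_1 + 2h_1·M_2 = 6(g'(3) - Δ_1) = 27.
Solving: M_0 = -65/6, M_1 = 11/3, M_2 = 59/12.
On [1, 3], g'(t) = b_1 + 2c_1·(t - 1) + 3d_1·(t - 1)² with b_1 = Δ_1 - h_1(2M_1 + M_2)/6 = -55/12, c_1 = M_1/2 = 11/6, d_1 = (M_2 - M_1)/(6h_1) = 5/48. So g'(1) = -55/12.

-4.5833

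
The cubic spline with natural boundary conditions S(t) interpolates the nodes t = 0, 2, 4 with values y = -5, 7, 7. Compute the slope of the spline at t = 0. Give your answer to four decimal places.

7.5000

With m_i denoting the second derivative at x_i, h_i = 2, 2, and Δ_i = (y_(i+1) − y_i)/h_i = 6, 0:
  2·m_0 + 8·m_1 + 2·m_2 = 6(Δ_1 - Δ_0) = -36
Natural end conditions: m_0 = m_2 = 0.
Solving the tridiagonal system: m_0 = 0, m_1 = -9/2, m_2 = 0.
On [0, 2], S'(t) = b_0 + 2c_0·t + 3d_0·t² with b_0 = Δ_0 - h_0(2m_0 + m_1)/6 = 15/2, c_0 = m_0/2 = 0, d_0 = (m_1 - m_0)/(6h_0) = -3/8. So S'(0) = 15/2.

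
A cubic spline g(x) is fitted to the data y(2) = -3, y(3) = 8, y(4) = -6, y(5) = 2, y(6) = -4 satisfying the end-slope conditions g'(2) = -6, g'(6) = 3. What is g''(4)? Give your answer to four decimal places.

64.5000

Let σ_i = g''(x_i). Step sizes h_i = 1, 1, 1, 1; slopes of the chords Δ_i = (y_(i+1) - y_i)/h_i = 11, -14, 8, -6.
  1·σ_0 + 4·σ_1 + 1·σ_2 = 6(Δ_1 - Δ_0) = -150
  1·σ_1 + 4·σ_2 + 1·σ_3 = 6(Δ_2 - Δ_1) = 132
  1·σ_2 + 4·σ_3 + 1·σ_4 = 6(Δ_3 - Δ_2) = -84
Clamped end conditions give two more equations: 2h_0·σ_0 + h_0·σ_1 = 6(Δ_0 - g'(2)) = 102 and h_3·σ_3 + 2h_3·σ_4 = 6(g'(6) - Δ_3) = 54.
Solving: σ_0 = 1245/14, σ_1 = -531/7, σ_2 = 129/2, σ_3 = -351/7, σ_4 = 729/14.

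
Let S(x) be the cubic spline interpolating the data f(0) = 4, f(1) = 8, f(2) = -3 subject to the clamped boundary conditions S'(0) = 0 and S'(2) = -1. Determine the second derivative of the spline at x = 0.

Write σ_i for S''(x_i). With h_i = 1, 1 and divided differences Δ_i = 4, -11, the continuity of S' gives the tridiagonal system
  1·σ_0 + 4·σ_1 + 1·σ_2 = 6(Δ_1 - Δ_0) = -90
Clamped end conditions give two more equations: 2h_0·σ_0 + h_0·σ_1 = 6(Δ_0 - S'(0)) = 24 and h_1·σ_1 + 2h_1·σ_2 = 6(S'(2) - Δ_1) = 60.
Forward elimination and back-substitution give σ_0 = 34, σ_1 = -44, σ_2 = 52.

34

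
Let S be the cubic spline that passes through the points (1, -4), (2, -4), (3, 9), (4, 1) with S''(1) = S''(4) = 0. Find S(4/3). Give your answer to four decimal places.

Put m_i = S'' at the i-th knot. Here h = (1, 1, 1) and Δ = (0, 13, -8), so the interior equations h_(i-1)·m_(i-1) + 2(h_(i-1)+h_i)·m_i + h_i·m_(i+1) = 6(Δ_i − Δ_(i-1)) read
  1·m_0 + 4·m_1 + 1·m_2 = 6(Δ_1 - Δ_0) = 78
  1·m_1 + 4·m_2 + 1·m_3 = 6(Δ_2 - Δ_1) = -126
Natural end conditions: m_0 = m_3 = 0.
Solving: m_0 = 0, m_1 = 146/5, m_2 = -194/5, m_3 = 0.
On [1, 2], S(t) = -4 - 73/15·(t - 1) + 0·(t - 1)² + 73/15·(t - 1)³.
With (t - 1) = 1/3: S(4/3) = -2204/405.

-5.4420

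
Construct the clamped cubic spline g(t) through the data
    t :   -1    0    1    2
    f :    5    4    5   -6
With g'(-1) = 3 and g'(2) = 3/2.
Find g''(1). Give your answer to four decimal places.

Put M_i = g'' at the i-th knot. Here h = (1, 1, 1) and Δ = (-1, 1, -11), so the interior equations h_(i-1)·M_(i-1) + 2(h_(i-1)+h_i)·M_i + h_i·M_(i+1) = 6(Δ_i − Δ_(i-1)) read
  1·M_0 + 4·M_1 + 1·M_2 = 6(Δ_1 - Δ_0) = 12
  1·M_1 + 4·M_2 + 1·M_3 = 6(Δ_2 - Δ_1) = -72
Clamped end conditions give two more equations: 2h_0·M_0 + h_0·M_1 = 6(Δ_0 - g'(-1)) = -24 and h_2·M_2 + 2h_2·M_3 = 6(g'(2) - Δ_2) = 75.
Solving the tridiagonal system: M_0 = -103/5, M_1 = 86/5, M_2 = -181/5, M_3 = 278/5.

-36.2000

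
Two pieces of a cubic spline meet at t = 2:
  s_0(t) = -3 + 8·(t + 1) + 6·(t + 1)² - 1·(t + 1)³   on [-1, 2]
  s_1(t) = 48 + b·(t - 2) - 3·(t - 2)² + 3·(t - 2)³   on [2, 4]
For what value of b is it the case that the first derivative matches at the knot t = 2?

17

s_0'(t) = 8 + 12·(t + 1) - 3·(t + 1)², so s_0'(2) = 17. On the right, s_1'(2) = b, so b = 17.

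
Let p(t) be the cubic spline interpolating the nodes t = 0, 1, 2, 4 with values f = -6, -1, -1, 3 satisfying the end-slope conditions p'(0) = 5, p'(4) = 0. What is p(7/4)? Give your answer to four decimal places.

-0.9105

Put M_i = p'' at the i-th knot. Here h = (1, 1, 2) and Δ = (5, 0, 2), so the interior equations h_(i-1)·M_(i-1) + 2(h_(i-1)+h_i)·M_i + h_i·M_(i+1) = 6(Δ_i − Δ_(i-1)) read
  1·M_0 + 4·M_1 + 1·M_2 = 6(Δ_1 - Δ_0) = -30
  1·M_1 + 6·M_2 + 2·M_3 = 6(Δ_2 - Δ_1) = 12
Clamped end conditions give two more equations: 2h_0·M_0 + h_0·M_1 = 6(Δ_0 - p'(0)) = 0 and h_2·M_2 + 2h_2·M_3 = 6(p'(4) - Δ_2) = -12.
Solving the tridiagonal system: M_0 = 56/11, M_1 = -112/11, M_2 = 62/11, M_3 = -64/11.
On [1, 2], p(t) = -1 + 27/11·(t - 1) - 56/11·(t - 1)² + 29/11·(t - 1)³.
With (t - 1) = 3/4: p(7/4) = -641/704.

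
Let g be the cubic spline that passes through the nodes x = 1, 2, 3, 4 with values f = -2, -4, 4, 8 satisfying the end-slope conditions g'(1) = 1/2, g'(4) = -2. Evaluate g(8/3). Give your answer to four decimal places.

0.7556

Put m_i = g'' at the i-th knot. Here h = (1, 1, 1) and Δ = (-2, 8, 4), so the interior equations h_(i-1)·m_(i-1) + 2(h_(i-1)+h_i)·m_i + h_i·m_(i+1) = 6(Δ_i − Δ_(i-1)) read
  1·m_0 + 4·m_1 + 1·m_2 = 6(Δ_1 - Δ_0) = 60
  1·m_1 + 4·m_2 + 1·m_3 = 6(Δ_2 - Δ_1) = -24
Clamped end conditions give two more equations: 2h_0·m_0 + h_0·m_1 = 6(Δ_0 - g'(1)) = -15 and h_2·m_2 + 2h_2·m_3 = 6(g'(4) - Δ_2) = -36.
Forward elimination and back-substitution give m_0 = -274/15, m_1 = 323/15, m_2 = -118/15, m_3 = -211/15.
On [2, 3], g(x) = -4 + 32/15·(x - 2) + 323/30·(x - 2)² - 49/10·(x - 2)³.
With (x - 2) = 2/3: g(8/3) = 34/45.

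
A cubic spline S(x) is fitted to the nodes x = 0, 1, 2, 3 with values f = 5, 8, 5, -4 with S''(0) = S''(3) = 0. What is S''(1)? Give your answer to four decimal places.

-7.2000

Write M_i for S''(x_i). With h_i = 1, 1, 1 and divided differences Δ_i = 3, -3, -9, the continuity of S' gives the tridiagonal system
  1·M_0 + 4·M_1 + 1·M_2 = 6(Δ_1 - Δ_0) = -36
  1·M_1 + 4·M_2 + 1·M_3 = 6(Δ_2 - Δ_1) = -36
Natural end conditions: M_0 = M_3 = 0.
Forward elimination and back-substitution give M_0 = 0, M_1 = -36/5, M_2 = -36/5, M_3 = 0.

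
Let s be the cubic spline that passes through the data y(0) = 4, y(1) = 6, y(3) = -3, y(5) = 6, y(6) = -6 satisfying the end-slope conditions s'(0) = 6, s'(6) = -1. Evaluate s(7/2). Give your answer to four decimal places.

Put m_i = s'' at the i-th knot. Here h = (1, 2, 2, 1) and Δ = (2, -9/2, 9/2, -12), so the interior equations h_(i-1)·m_(i-1) + 2(h_(i-1)+h_i)·m_i + h_i·m_(i+1) = 6(Δ_i − Δ_(i-1)) read
  1·m_0 + 6·m_1 + 2·m_2 = 6(Δ_1 - Δ_0) = -39
  2·m_1 + 8·m_2 + 2·m_3 = 6(Δ_2 - Δ_1) = 54
  2·m_2 + 6·m_3 + 1·m_4 = 6(Δ_3 - Δ_2) = -99
Clamped end conditions give two more equations: 2h_0·m_0 + h_0·m_1 = 6(Δ_0 - s'(0)) = -24 and h_3·m_3 + 2h_3·m_4 = 6(s'(6) - Δ_3) = 66.
Solving: m_0 = -425/66, m_1 = -367/33, m_2 = 205/12, m_3 = -997/33, m_4 = 3175/66.
On [3, 5], s(x) = -3 + 35/11·(x - 3) + 205/24·(x - 3)² - 2081/528·(x - 3)³.
With (x - 3) = 1/2: s(7/2) = 329/1408.

0.2337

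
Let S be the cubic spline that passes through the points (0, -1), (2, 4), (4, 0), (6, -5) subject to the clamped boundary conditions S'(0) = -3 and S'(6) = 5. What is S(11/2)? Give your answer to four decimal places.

Write m_i for S''(x_i). With h_i = 2, 2, 2 and divided differences Δ_i = 5/2, -2, -5/2, the continuity of S' gives the tridiagonal system
  2·m_0 + 8·m_1 + 2·m_2 = 6(Δ_1 - Δ_0) = -27
  2·m_1 + 8·m_2 + 2·m_3 = 6(Δ_2 - Δ_1) = -3
Clamped end conditions give two more equations: 2h_0·m_0 + h_0·m_1 = 6(Δ_0 - S'(0)) = 33 and h_2·m_2 + 2h_2·m_3 = 6(S'(6) - Δ_2) = 45.
Solving: m_0 = 166/15, m_1 = -169/30, m_2 = -61/30, m_3 = 184/15.
On [4, 6], S(x) = 0 - 157/30·(x - 4) - 61/60·(x - 4)² + 143/120·(x - 4)³.
With (x - 4) = 3/2: S(11/2) = -1957/320.

-6.1156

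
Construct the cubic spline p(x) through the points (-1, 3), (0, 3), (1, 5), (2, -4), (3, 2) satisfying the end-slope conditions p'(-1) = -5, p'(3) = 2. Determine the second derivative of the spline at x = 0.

Write M_i for p''(x_i). With h_i = 1, 1, 1, 1 and divided differences Δ_i = 0, 2, -9, 6, the continuity of p' gives the tridiagonal system
  1·M_0 + 4·M_1 + 1·M_2 = 6(Δ_1 - Δ_0) = 12
  1·M_1 + 4·M_2 + 1·M_3 = 6(Δ_2 - Δ_1) = -66
  1·M_2 + 4·M_3 + 1·M_4 = 6(Δ_3 - Δ_2) = 90
Clamped end conditions give two more equations: 2h_0·M_0 + h_0·M_1 = 6(Δ_0 - p'(-1)) = 30 and h_3·M_3 + 2h_3·M_4 = 6(p'(3) - Δ_3) = -24.
Solving the tridiagonal system: M_0 = 23/2, M_1 = 7, M_2 = -55/2, M_3 = 37, M_4 = -61/2.

7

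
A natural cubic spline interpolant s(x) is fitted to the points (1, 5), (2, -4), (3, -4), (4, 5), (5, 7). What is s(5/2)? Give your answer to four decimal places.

-5.5268

Write M_i for s''(x_i). With h_i = 1, 1, 1, 1 and divided differences Δ_i = -9, 0, 9, 2, the continuity of s' gives the tridiagonal system
  1·M_0 + 4·M_1 + 1·M_2 = 6(Δ_1 - Δ_0) = 54
  1·M_1 + 4·M_2 + 1·M_3 = 6(Δ_2 - Δ_1) = 54
  1·M_2 + 4·M_3 + 1·M_4 = 6(Δ_3 - Δ_2) = -42
Natural end conditions: M_0 = M_4 = 0.
Solving the tridiagonal system: M_0 = 0, M_1 = 69/7, M_2 = 102/7, M_3 = -99/7, M_4 = 0.
On [2, 3], s(x) = -4 - 40/7·(x - 2) + 69/14·(x - 2)² + 11/14·(x - 2)³.
With (x - 2) = 1/2: s(5/2) = -619/112.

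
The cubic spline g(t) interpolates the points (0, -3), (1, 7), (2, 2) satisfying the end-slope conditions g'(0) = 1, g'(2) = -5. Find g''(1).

Write m_i for g''(x_i). With h_i = 1, 1 and divided differences Δ_i = 10, -5, the continuity of g' gives the tridiagonal system
  1·m_0 + 4·m_1 + 1·m_2 = 6(Δ_1 - Δ_0) = -90
Clamped end conditions give two more equations: 2h_0·m_0 + h_0·m_1 = 6(Δ_0 - g'(0)) = 54 and h_1·m_1 + 2h_1·m_2 = 6(g'(2) - Δ_1) = 0.
Solving the tridiagonal system: m_0 = 93/2, m_1 = -39, m_2 = 39/2.

-39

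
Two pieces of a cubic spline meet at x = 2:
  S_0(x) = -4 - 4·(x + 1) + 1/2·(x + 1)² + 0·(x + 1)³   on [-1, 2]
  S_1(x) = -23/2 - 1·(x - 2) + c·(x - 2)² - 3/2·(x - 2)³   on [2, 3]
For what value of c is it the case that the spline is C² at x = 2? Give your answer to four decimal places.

S_0''(x) = 1 + 0·(x + 1), so S_0''(2) = 1. On the right, S_1''(2) = 2c, so c = 1/2.

0.5000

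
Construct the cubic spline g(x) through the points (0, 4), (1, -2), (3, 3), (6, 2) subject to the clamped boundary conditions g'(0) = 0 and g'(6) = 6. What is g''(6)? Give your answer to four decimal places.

Put σ_i = g'' at the i-th knot. Here h = (1, 2, 3) and Δ = (-6, 5/2, -1/3), so the interior equations h_(i-1)·σ_(i-1) + 2(h_(i-1)+h_i)·σ_i + h_i·σ_(i+1) = 6(Δ_i − Δ_(i-1)) read
  1·σ_0 + 6·σ_1 + 2·σ_2 = 6(Δ_1 - Δ_0) = 51
  2·σ_1 + 10·σ_2 + 3·σ_3 = 6(Δ_2 - Δ_1) = -17
Clamped end conditions give two more equations: 2h_0·σ_0 + h_0·σ_1 = 6(Δ_0 - g'(0)) = -36 and h_2·σ_2 + 2h_2·σ_3 = 6(g'(6) - Δ_2) = 38.
Forward elimination and back-substitution give σ_0 = -1465/57, σ_1 = 878/57, σ_2 = -448/57, σ_3 = 195/19.

10.2632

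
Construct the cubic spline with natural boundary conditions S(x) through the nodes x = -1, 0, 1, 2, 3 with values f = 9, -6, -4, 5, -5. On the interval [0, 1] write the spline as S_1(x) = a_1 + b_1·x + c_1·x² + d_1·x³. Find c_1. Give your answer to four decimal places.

11.1429

Write M_i for S''(x_i). With h_i = 1, 1, 1, 1 and divided differences Δ_i = -15, 2, 9, -10, the continuity of S' gives the tridiagonal system
  1·M_0 + 4·M_1 + 1·M_2 = 6(Δ_1 - Δ_0) = 102
  1·M_1 + 4·M_2 + 1·M_3 = 6(Δ_2 - Δ_1) = 42
  1·M_2 + 4·M_3 + 1·M_4 = 6(Δ_3 - Δ_2) = -114
Natural end conditions: M_0 = M_4 = 0.
Hence M_0 = 0, M_1 = 156/7, M_2 = 90/7, M_3 = -222/7, M_4 = 0.
On [0, 1], with S_1(x) = a_1 + b_1·x + c_1·x² + d_1·x³: c_1 = M_1/2 = 78/7, d_1 = (M_2 - M_1)/(6h_1) = -11/7, b_1 = Δ_1 - h_1(2M_1 + M_2)/6 = -53/7.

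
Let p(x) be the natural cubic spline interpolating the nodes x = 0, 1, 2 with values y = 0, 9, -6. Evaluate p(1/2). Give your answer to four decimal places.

Put M_i = p'' at the i-th knot. Here h = (1, 1) and Δ = (9, -15), so the interior equations h_(i-1)·M_(i-1) + 2(h_(i-1)+h_i)·M_i + h_i·M_(i+1) = 6(Δ_i − Δ_(i-1)) read
  1·M_0 + 4·M_1 + 1·M_2 = 6(Δ_1 - Δ_0) = -144
Natural end conditions: M_0 = M_2 = 0.
Solving the tridiagonal system: M_0 = 0, M_1 = -36, M_2 = 0.
On [0, 1], p(x) = 0 + 15·x + 0·x² - 6·x³.
With x = 1/2: p(1/2) = 27/4.

6.7500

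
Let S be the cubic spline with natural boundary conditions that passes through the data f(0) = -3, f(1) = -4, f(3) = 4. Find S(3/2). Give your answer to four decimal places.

Write m_i for S''(x_i). With h_i = 1, 2 and divided differences Δ_i = -1, 4, the continuity of S' gives the tridiagonal system
  1·m_0 + 6·m_1 + 2·m_2 = 6(Δ_1 - Δ_0) = 30
Natural end conditions: m_0 = m_2 = 0.
Solving: m_0 = 0, m_1 = 5, m_2 = 0.
On [1, 3], S(t) = -4 + 2/3·(t - 1) + 5/2·(t - 1)² - 5/12·(t - 1)³.
With (t - 1) = 1/2: S(3/2) = -99/32.

-3.0938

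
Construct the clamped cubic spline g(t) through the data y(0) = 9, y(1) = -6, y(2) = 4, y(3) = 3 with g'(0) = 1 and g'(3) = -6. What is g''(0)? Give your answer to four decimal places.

Write M_i for g''(x_i). With h_i = 1, 1, 1 and divided differences Δ_i = -15, 10, -1, the continuity of g' gives the tridiagonal system
  1·M_0 + 4·M_1 + 1·M_2 = 6(Δ_1 - Δ_0) = 150
  1·M_1 + 4·M_2 + 1·M_3 = 6(Δ_2 - Δ_1) = -66
Clamped end conditions give two more equations: 2h_0·M_0 + h_0·M_1 = 6(Δ_0 - g'(0)) = -96 and h_2·M_2 + 2h_2·M_3 = 6(g'(3) - Δ_2) = -30.
Forward elimination and back-substitution give M_0 = -1216/15, M_1 = 992/15, M_2 = -502/15, M_3 = 26/15.

-81.0667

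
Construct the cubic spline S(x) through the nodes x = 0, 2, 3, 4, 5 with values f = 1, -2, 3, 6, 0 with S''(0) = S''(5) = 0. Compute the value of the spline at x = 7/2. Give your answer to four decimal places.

Let M_i = S''(x_i). Step sizes h_i = 2, 1, 1, 1; slopes of the chords Δ_i = (y_(i+1) - y_i)/h_i = -3/2, 5, 3, -6.
  2·M_0 + 6·M_1 + 1·M_2 = 6(Δ_1 - Δ_0) = 39
  1·M_1 + 4·M_2 + 1·M_3 = 6(Δ_2 - Δ_1) = -12
  1·M_2 + 4·M_3 + 1·M_4 = 6(Δ_3 - Δ_2) = -54
Natural end conditions: M_0 = M_4 = 0.
Solving: M_0 = 0, M_1 = 579/86, M_2 = -60/43, M_3 = -1131/86, M_4 = 0.
On [3, 4], S(x) = 3 + 973/172·(x - 3) - 30/43·(x - 3)² - 337/172·(x - 3)³.
With (x - 3) = 1/2: S(7/2) = 7443/1376.

5.4092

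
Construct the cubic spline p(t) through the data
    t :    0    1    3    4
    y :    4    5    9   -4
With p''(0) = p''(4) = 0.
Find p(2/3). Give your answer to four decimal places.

Write σ_i for p''(x_i). With h_i = 1, 2, 1 and divided differences Δ_i = 1, 2, -13, the continuity of p' gives the tridiagonal system
  1·σ_0 + 6·σ_1 + 2·σ_2 = 6(Δ_1 - Δ_0) = 6
  2·σ_1 + 6·σ_2 + 1·σ_3 = 6(Δ_2 - Δ_1) = -90
Natural end conditions: σ_0 = σ_3 = 0.
Solving: σ_0 = 0, σ_1 = 27/4, σ_2 = -69/4, σ_3 = 0.
On [0, 1], p(t) = 4 - 1/8·t + 0·t² + 9/8·t³.
With t = 2/3: p(2/3) = 17/4.

4.2500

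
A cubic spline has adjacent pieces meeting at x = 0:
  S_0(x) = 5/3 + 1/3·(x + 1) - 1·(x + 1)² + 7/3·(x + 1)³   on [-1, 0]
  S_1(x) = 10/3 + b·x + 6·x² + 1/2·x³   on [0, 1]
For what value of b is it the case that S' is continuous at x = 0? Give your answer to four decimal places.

5.3333

S_0'(x) = 1/3 - 2·(x + 1) + 7·(x + 1)², so S_0'(0) = 16/3. On the right, S_1'(0) = b, so b = 16/3.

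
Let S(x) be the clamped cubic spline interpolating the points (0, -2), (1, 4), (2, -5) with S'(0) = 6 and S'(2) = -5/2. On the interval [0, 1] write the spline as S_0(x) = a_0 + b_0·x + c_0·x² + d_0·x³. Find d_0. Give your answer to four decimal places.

-9.1250

Write M_i for S''(x_i). With h_i = 1, 1 and divided differences Δ_i = 6, -9, the continuity of S' gives the tridiagonal system
  1·M_0 + 4·M_1 + 1·M_2 = 6(Δ_1 - Δ_0) = -90
Clamped end conditions give two more equations: 2h_0·M_0 + h_0·M_1 = 6(Δ_0 - S'(0)) = 0 and h_1·M_1 + 2h_1·M_2 = 6(S'(2) - Δ_1) = 39.
Forward elimination and back-substitution give M_0 = 73/4, M_1 = -73/2, M_2 = 151/4.
On [0, 1], with S_0(x) = a_0 + b_0·x + c_0·x² + d_0·x³: c_0 = M_0/2 = 73/8, d_0 = (M_1 - M_0)/(6h_0) = -73/8, b_0 = Δ_0 - h_0(2M_0 + M_1)/6 = 6.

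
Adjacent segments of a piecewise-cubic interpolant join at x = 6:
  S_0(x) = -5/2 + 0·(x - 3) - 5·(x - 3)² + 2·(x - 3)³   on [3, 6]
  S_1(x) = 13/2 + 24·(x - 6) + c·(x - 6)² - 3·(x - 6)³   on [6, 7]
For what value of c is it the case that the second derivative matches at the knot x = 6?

13

S_0''(x) = -10 + 12·(x - 3), so S_0''(6) = 26. On the right, S_1''(6) = 2c, so c = 13.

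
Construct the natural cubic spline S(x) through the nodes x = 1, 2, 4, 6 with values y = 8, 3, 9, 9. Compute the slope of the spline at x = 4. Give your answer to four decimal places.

Let M_i = S''(x_i). Step sizes h_i = 1, 2, 2; slopes of the chords Δ_i = (y_(i+1) - y_i)/h_i = -5, 3, 0.
  1·M_0 + 6·M_1 + 2·M_2 = 6(Δ_1 - Δ_0) = 48
  2·M_1 + 8·M_2 + 2·M_3 = 6(Δ_2 - Δ_1) = -18
Natural end conditions: M_0 = M_3 = 0.
Forward elimination and back-substitution give M_0 = 0, M_1 = 105/11, M_2 = -51/11, M_3 = 0.
On [4, 6], S'(x) = b_2 + 2c_2·(x - 4) + 3d_2·(x - 4)² with b_2 = Δ_2 - h_2(2M_2 + M_3)/6 = 34/11, c_2 = M_2/2 = -51/22, d_2 = (M_3 - M_2)/(6h_2) = 17/44. So S'(4) = 34/11.

3.0909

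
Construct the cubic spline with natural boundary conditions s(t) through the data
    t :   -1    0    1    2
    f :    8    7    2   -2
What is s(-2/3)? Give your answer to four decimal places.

Put M_i = s'' at the i-th knot. Here h = (1, 1, 1) and Δ = (-1, -5, -4), so the interior equations h_(i-1)·M_(i-1) + 2(h_(i-1)+h_i)·M_i + h_i·M_(i+1) = 6(Δ_i − Δ_(i-1)) read
  1·M_0 + 4·M_1 + 1·M_2 = 6(Δ_1 - Δ_0) = -24
  1·M_1 + 4·M_2 + 1·M_3 = 6(Δ_2 - Δ_1) = 6
Natural end conditions: M_0 = M_3 = 0.
Hence M_0 = 0, M_1 = -34/5, M_2 = 16/5, M_3 = 0.
On [-1, 0], s(t) = 8 + 2/15·(t + 1) + 0·(t + 1)² - 17/15·(t + 1)³.
With (t + 1) = 1/3: s(-2/3) = 3241/405.

8.0025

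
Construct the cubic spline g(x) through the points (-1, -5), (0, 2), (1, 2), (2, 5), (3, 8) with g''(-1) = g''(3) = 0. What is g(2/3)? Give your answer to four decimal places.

With m_i denoting the second derivative at x_i, h_i = 1, 1, 1, 1, and Δ_i = (y_(i+1) − y_i)/h_i = 7, 0, 3, 3:
  1·m_0 + 4·m_1 + 1·m_2 = 6(Δ_1 - Δ_0) = -42
  1·m_1 + 4·m_2 + 1·m_3 = 6(Δ_2 - Δ_1) = 18
  1·m_2 + 4·m_3 + 1·m_4 = 6(Δ_3 - Δ_2) = 0
Natural end conditions: m_0 = m_4 = 0.
Hence m_0 = 0, m_1 = -351/28, m_2 = 57/7, m_3 = -57/28, m_4 = 0.
On [0, 1], g(x) = 2 + 79/28·x - 351/56·x² + 193/56·x³.
With x = 2/3: g(2/3) = 400/189.

2.1164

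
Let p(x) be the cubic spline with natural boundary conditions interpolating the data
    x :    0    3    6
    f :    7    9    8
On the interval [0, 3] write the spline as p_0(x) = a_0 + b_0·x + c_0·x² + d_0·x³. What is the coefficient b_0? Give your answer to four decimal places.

0.9167

Write σ_i for p''(x_i). With h_i = 3, 3 and divided differences Δ_i = 2/3, -1/3, the continuity of p' gives the tridiagonal system
  3·σ_0 + 12·σ_1 + 3·σ_2 = 6(Δ_1 - Δ_0) = -6
Natural end conditions: σ_0 = σ_2 = 0.
Forward elimination and back-substitution give σ_0 = 0, σ_1 = -1/2, σ_2 = 0.
On [0, 3], with p_0(x) = a_0 + b_0·x + c_0·x² + d_0·x³: c_0 = σ_0/2 = 0, d_0 = (σ_1 - σ_0)/(6h_0) = -1/36, b_0 = Δ_0 - h_0(2σ_0 + σ_1)/6 = 11/12.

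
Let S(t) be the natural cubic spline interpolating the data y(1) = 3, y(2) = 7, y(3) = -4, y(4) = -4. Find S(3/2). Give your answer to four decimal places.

Put m_i = S'' at the i-th knot. Here h = (1, 1, 1) and Δ = (4, -11, 0), so the interior equations h_(i-1)·m_(i-1) + 2(h_(i-1)+h_i)·m_i + h_i·m_(i+1) = 6(Δ_i − Δ_(i-1)) read
  1·m_0 + 4·m_1 + 1·m_2 = 6(Δ_1 - Δ_0) = -90
  1·m_1 + 4·m_2 + 1·m_3 = 6(Δ_2 - Δ_1) = 66
Natural end conditions: m_0 = m_3 = 0.
Solving: m_0 = 0, m_1 = -142/5, m_2 = 118/5, m_3 = 0.
On [1, 2], S(t) = 3 + 131/15·(t - 1) + 0·(t - 1)² - 71/15·(t - 1)³.
With (t - 1) = 1/2: S(3/2) = 271/40.

6.7750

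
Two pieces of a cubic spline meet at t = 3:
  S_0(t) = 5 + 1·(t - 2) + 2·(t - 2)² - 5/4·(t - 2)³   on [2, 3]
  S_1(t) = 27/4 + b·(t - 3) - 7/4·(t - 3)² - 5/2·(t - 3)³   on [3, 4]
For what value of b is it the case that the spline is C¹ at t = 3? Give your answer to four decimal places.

1.2500

S_0'(t) = 1 + 4·(t - 2) - 15/4·(t - 2)², so S_0'(3) = 5/4. On the right, S_1'(3) = b, so b = 5/4.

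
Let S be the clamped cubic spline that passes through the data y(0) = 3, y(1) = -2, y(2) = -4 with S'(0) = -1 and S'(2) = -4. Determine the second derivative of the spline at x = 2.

-12

Let m_i = S''(x_i). Step sizes h_i = 1, 1; slopes of the chords Δ_i = (y_(i+1) - y_i)/h_i = -5, -2.
  1·m_0 + 4·m_1 + 1·m_2 = 6(Δ_1 - Δ_0) = 18
Clamped end conditions give two more equations: 2h_0·m_0 + h_0·m_1 = 6(Δ_0 - S'(0)) = -24 and h_1·m_1 + 2h_1·m_2 = 6(S'(2) - Δ_1) = -12.
Hence m_0 = -18, m_1 = 12, m_2 = -12.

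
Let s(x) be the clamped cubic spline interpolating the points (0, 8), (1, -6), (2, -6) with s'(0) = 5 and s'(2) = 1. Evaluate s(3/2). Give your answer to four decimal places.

-7.6250

Put σ_i = s'' at the i-th knot. Here h = (1, 1) and Δ = (-14, 0), so the interior equations h_(i-1)·σ_(i-1) + 2(h_(i-1)+h_i)·σ_i + h_i·σ_(i+1) = 6(Δ_i − Δ_(i-1)) read
  1·σ_0 + 4·σ_1 + 1·σ_2 = 6(Δ_1 - Δ_0) = 84
Clamped end conditions give two more equations: 2h_0·σ_0 + h_0·σ_1 = 6(Δ_0 - s'(0)) = -114 and h_1·σ_1 + 2h_1·σ_2 = 6(s'(2) - Δ_1) = 6.
Forward elimination and back-substitution give σ_0 = -80, σ_1 = 46, σ_2 = -20.
On [1, 2], s(x) = -6 - 12·(x - 1) + 23·(x - 1)² - 11·(x - 1)³.
With (x - 1) = 1/2: s(3/2) = -61/8.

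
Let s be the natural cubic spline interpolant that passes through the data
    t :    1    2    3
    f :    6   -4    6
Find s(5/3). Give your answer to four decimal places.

-2.5185

Put m_i = s'' at the i-th knot. Here h = (1, 1) and Δ = (-10, 10), so the interior equations h_(i-1)·m_(i-1) + 2(h_(i-1)+h_i)·m_i + h_i·m_(i+1) = 6(Δ_i − Δ_(i-1)) read
  1·m_0 + 4·m_1 + 1·m_2 = 6(Δ_1 - Δ_0) = 120
Natural end conditions: m_0 = m_2 = 0.
Solving the tridiagonal system: m_0 = 0, m_1 = 30, m_2 = 0.
On [1, 2], s(t) = 6 - 15·(t - 1) + 0·(t - 1)² + 5·(t - 1)³.
With (t - 1) = 2/3: s(5/3) = -68/27.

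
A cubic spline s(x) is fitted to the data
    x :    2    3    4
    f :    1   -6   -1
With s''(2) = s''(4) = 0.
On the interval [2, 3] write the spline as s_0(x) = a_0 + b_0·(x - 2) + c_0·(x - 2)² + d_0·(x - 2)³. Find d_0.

With M_i denoting the second derivative at x_i, h_i = 1, 1, and Δ_i = (y_(i+1) − y_i)/h_i = -7, 5:
  1·M_0 + 4·M_1 + 1·M_2 = 6(Δ_1 - Δ_0) = 72
Natural end conditions: M_0 = M_2 = 0.
Hence M_0 = 0, M_1 = 18, M_2 = 0.
On [2, 3], with s_0(x) = a_0 + b_0·(x - 2) + c_0·(x - 2)² + d_0·(x - 2)³: c_0 = M_0/2 = 0, d_0 = (M_1 - M_0)/(6h_0) = 3, b_0 = Δ_0 - h_0(2M_0 + M_1)/6 = -10.

3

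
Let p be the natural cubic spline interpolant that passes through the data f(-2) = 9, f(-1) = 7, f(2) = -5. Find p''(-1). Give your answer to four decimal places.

-1.5000

Write M_i for p''(x_i). With h_i = 1, 3 and divided differences Δ_i = -2, -4, the continuity of p' gives the tridiagonal system
  1·M_0 + 8·M_1 + 3·M_2 = 6(Δ_1 - Δ_0) = -12
Natural end conditions: M_0 = M_2 = 0.
Solving the tridiagonal system: M_0 = 0, M_1 = -3/2, M_2 = 0.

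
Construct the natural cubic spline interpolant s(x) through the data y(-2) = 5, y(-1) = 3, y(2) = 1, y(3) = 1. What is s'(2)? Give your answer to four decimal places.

Write M_i for s''(x_i). With h_i = 1, 3, 1 and divided differences Δ_i = -2, -2/3, 0, the continuity of s' gives the tridiagonal system
  1·M_0 + 8·M_1 + 3·M_2 = 6(Δ_1 - Δ_0) = 8
  3·M_1 + 8·M_2 + 1·M_3 = 6(Δ_2 - Δ_1) = 4
Natural end conditions: M_0 = M_3 = 0.
Hence M_0 = 0, M_1 = 52/55, M_2 = 8/55, M_3 = 0.
On [2, 3], s'(x) = b_2 + 2c_2·(x - 2) + 3d_2·(x - 2)² with b_2 = Δ_2 - h_2(2M_2 + M_3)/6 = -8/165, c_2 = M_2/2 = 4/55, d_2 = (M_3 - M_2)/(6h_2) = -4/165. So s'(2) = -8/165.

-0.0485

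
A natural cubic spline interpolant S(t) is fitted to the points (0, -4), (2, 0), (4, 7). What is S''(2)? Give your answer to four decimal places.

Write M_i for S''(x_i). With h_i = 2, 2 and divided differences Δ_i = 2, 7/2, the continuity of S' gives the tridiagonal system
  2·M_0 + 8·M_1 + 2·M_2 = 6(Δ_1 - Δ_0) = 9
Natural end conditions: M_0 = M_2 = 0.
Hence M_0 = 0, M_1 = 9/8, M_2 = 0.

1.1250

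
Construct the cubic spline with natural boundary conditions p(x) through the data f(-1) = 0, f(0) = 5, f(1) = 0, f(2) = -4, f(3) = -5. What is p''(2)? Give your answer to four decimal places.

3.3214

Put σ_i = p'' at the i-th knot. Here h = (1, 1, 1, 1) and Δ = (5, -5, -4, -1), so the interior equations h_(i-1)·σ_(i-1) + 2(h_(i-1)+h_i)·σ_i + h_i·σ_(i+1) = 6(Δ_i − Δ_(i-1)) read
  1·σ_0 + 4·σ_1 + 1·σ_2 = 6(Δ_1 - Δ_0) = -60
  1·σ_1 + 4·σ_2 + 1·σ_3 = 6(Δ_2 - Δ_1) = 6
  1·σ_2 + 4·σ_3 + 1·σ_4 = 6(Δ_3 - Δ_2) = 18
Natural end conditions: σ_0 = σ_4 = 0.
Solving the tridiagonal system: σ_0 = 0, σ_1 = -453/28, σ_2 = 33/7, σ_3 = 93/28, σ_4 = 0.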